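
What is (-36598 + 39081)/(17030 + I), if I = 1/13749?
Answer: 34138767/234145471 ≈ 0.14580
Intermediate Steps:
I = 1/13749 ≈ 7.2733e-5
(-36598 + 39081)/(17030 + I) = (-36598 + 39081)/(17030 + 1/13749) = 2483/(234145471/13749) = 2483*(13749/234145471) = 34138767/234145471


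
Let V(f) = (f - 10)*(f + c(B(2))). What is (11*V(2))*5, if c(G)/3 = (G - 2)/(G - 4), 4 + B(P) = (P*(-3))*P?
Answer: -2068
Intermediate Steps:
B(P) = -4 - 3*P² (B(P) = -4 + (P*(-3))*P = -4 + (-3*P)*P = -4 - 3*P²)
c(G) = 3*(-2 + G)/(-4 + G) (c(G) = 3*((G - 2)/(G - 4)) = 3*((-2 + G)/(-4 + G)) = 3*(-2 + G)/(-4 + G))
V(f) = (-10 + f)*(27/10 + f) (V(f) = (f - 10)*(f + 3*(-2 + (-4 - 3*2²))/(-4 + (-4 - 3*2²))) = (-10 + f)*(f + 3*(-2 + (-4 - 3*4))/(-4 + (-4 - 3*4))) = (-10 + f)*(f + 3*(-2 + (-4 - 12))/(-4 + (-4 - 12))) = (-10 + f)*(f + 3*(-2 - 16)/(-4 - 16)) = (-10 + f)*(f + 3*(-18)/(-20)) = (-10 + f)*(f + 3*(-1/20)*(-18)) = (-10 + f)*(f + 27/10) = (-10 + f)*(27/10 + f))
(11*V(2))*5 = (11*(-27 + 2² - 73/10*2))*5 = (11*(-27 + 4 - 73/5))*5 = (11*(-188/5))*5 = -2068/5*5 = -2068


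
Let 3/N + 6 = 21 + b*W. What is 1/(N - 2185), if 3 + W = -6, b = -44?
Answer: -137/299344 ≈ -0.00045767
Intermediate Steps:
W = -9 (W = -3 - 6 = -9)
N = 1/137 (N = 3/(-6 + (21 - 44*(-9))) = 3/(-6 + (21 + 396)) = 3/(-6 + 417) = 3/411 = 3*(1/411) = 1/137 ≈ 0.0072993)
1/(N - 2185) = 1/(1/137 - 2185) = 1/(-299344/137) = -137/299344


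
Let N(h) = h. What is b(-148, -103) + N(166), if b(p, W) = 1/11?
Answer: 1827/11 ≈ 166.09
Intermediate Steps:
b(p, W) = 1/11
b(-148, -103) + N(166) = 1/11 + 166 = 1827/11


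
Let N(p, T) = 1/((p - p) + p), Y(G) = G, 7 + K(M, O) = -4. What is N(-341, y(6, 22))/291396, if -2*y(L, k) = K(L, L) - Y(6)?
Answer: -1/99366036 ≈ -1.0064e-8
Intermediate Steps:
K(M, O) = -11 (K(M, O) = -7 - 4 = -11)
y(L, k) = 17/2 (y(L, k) = -(-11 - 1*6)/2 = -(-11 - 6)/2 = -½*(-17) = 17/2)
N(p, T) = 1/p (N(p, T) = 1/(0 + p) = 1/p)
N(-341, y(6, 22))/291396 = 1/(-341*291396) = -1/341*1/291396 = -1/99366036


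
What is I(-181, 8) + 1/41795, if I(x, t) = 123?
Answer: 5140786/41795 ≈ 123.00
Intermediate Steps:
I(-181, 8) + 1/41795 = 123 + 1/41795 = 5140786/41795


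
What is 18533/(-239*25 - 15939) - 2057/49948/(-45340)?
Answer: -20985285519731/24813685900240 ≈ -0.84571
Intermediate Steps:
18533/(-239*25 - 15939) - 2057/49948/(-45340) = 18533/(-5975 - 15939) - 2057*1/49948*(-1/45340) = 18533/(-21914) - 2057/49948*(-1/45340) = 18533*(-1/21914) + 2057/2264642320 = -18533/21914 + 2057/2264642320 = -20985285519731/24813685900240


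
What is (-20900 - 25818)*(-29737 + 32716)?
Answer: -139172922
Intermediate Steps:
(-20900 - 25818)*(-29737 + 32716) = -46718*2979 = -139172922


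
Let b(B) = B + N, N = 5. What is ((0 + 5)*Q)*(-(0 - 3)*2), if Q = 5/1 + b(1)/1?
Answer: 330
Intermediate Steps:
b(B) = 5 + B (b(B) = B + 5 = 5 + B)
Q = 11 (Q = 5/1 + (5 + 1)/1 = 5*1 + 6*1 = 5 + 6 = 11)
((0 + 5)*Q)*(-(0 - 3)*2) = ((0 + 5)*11)*(-(0 - 3)*2) = (5*11)*(-(-3)*2) = 55*(-1*(-6)) = 55*6 = 330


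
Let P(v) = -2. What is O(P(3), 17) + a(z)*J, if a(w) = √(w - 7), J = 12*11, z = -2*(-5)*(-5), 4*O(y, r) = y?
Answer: -½ + 132*I*√57 ≈ -0.5 + 996.58*I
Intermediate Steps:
O(y, r) = y/4
z = -50 (z = 10*(-5) = -50)
J = 132
a(w) = √(-7 + w)
O(P(3), 17) + a(z)*J = (¼)*(-2) + √(-7 - 50)*132 = -½ + √(-57)*132 = -½ + (I*√57)*132 = -½ + 132*I*√57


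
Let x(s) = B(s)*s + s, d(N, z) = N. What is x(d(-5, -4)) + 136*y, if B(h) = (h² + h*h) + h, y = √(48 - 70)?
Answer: -230 + 136*I*√22 ≈ -230.0 + 637.9*I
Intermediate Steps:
y = I*√22 (y = √(-22) = I*√22 ≈ 4.6904*I)
B(h) = h + 2*h² (B(h) = (h² + h²) + h = 2*h² + h = h + 2*h²)
x(s) = s + s²*(1 + 2*s) (x(s) = (s*(1 + 2*s))*s + s = s²*(1 + 2*s) + s = s + s²*(1 + 2*s))
x(d(-5, -4)) + 136*y = -5*(1 - 5*(1 + 2*(-5))) + 136*(I*√22) = -5*(1 - 5*(1 - 10)) + 136*I*√22 = -5*(1 - 5*(-9)) + 136*I*√22 = -5*(1 + 45) + 136*I*√22 = -5*46 + 136*I*√22 = -230 + 136*I*√22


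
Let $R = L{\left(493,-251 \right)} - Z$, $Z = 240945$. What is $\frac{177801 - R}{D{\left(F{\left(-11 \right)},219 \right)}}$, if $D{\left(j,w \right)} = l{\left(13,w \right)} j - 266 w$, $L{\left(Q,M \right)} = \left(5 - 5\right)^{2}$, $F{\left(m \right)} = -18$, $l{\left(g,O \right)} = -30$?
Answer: $- \frac{69791}{9619} \approx -7.2555$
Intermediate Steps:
$L{\left(Q,M \right)} = 0$ ($L{\left(Q,M \right)} = 0^{2} = 0$)
$R = -240945$ ($R = 0 - 240945 = -240945$)
$D{\left(j,w \right)} = - 266 w - 30 j$ ($D{\left(j,w \right)} = - 30 j - 266 w = - 266 w - 30 j$)
$\frac{177801 - R}{D{\left(F{\left(-11 \right)},219 \right)}} = \frac{177801 - -240945}{\left(-266\right) 219 - -540} = \frac{177801 + 240945}{-58254 + 540} = \frac{418746}{-57714} = 418746 \left(- \frac{1}{57714}\right) = - \frac{69791}{9619}$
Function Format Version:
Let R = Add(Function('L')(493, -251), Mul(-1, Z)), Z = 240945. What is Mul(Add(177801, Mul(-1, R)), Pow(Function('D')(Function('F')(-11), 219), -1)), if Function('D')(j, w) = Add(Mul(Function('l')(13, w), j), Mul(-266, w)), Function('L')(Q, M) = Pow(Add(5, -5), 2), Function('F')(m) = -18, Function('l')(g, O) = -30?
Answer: Rational(-69791, 9619) ≈ -7.2555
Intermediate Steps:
Function('L')(Q, M) = 0 (Function('L')(Q, M) = Pow(0, 2) = 0)
R = -240945 (R = Add(0, Mul(-1, 240945)) = Add(0, -240945) = -240945)
Function('D')(j, w) = Add(Mul(-266, w), Mul(-30, j)) (Function('D')(j, w) = Add(Mul(-30, j), Mul(-266, w)) = Add(Mul(-266, w), Mul(-30, j)))
Mul(Add(177801, Mul(-1, R)), Pow(Function('D')(Function('F')(-11), 219), -1)) = Mul(Add(177801, Mul(-1, -240945)), Pow(Add(Mul(-266, 219), Mul(-30, -18)), -1)) = Mul(Add(177801, 240945), Pow(Add(-58254, 540), -1)) = Mul(418746, Pow(-57714, -1)) = Mul(418746, Rational(-1, 57714)) = Rational(-69791, 9619)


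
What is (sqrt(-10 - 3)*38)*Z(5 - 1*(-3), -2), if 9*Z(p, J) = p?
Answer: 304*I*sqrt(13)/9 ≈ 121.79*I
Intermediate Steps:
Z(p, J) = p/9
(sqrt(-10 - 3)*38)*Z(5 - 1*(-3), -2) = (sqrt(-10 - 3)*38)*((5 - 1*(-3))/9) = (sqrt(-13)*38)*((5 + 3)/9) = ((I*sqrt(13))*38)*((1/9)*8) = (38*I*sqrt(13))*(8/9) = 304*I*sqrt(13)/9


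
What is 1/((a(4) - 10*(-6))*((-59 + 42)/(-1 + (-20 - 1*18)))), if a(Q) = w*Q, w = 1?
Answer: 39/1088 ≈ 0.035846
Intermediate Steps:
a(Q) = Q (a(Q) = 1*Q = Q)
1/((a(4) - 10*(-6))*((-59 + 42)/(-1 + (-20 - 1*18)))) = 1/((4 - 10*(-6))*((-59 + 42)/(-1 + (-20 - 1*18)))) = 1/((4 + 60)*(-17/(-1 + (-20 - 18)))) = 1/(64*(-17/(-1 - 38))) = 1/(64*(-17/(-39))) = 1/(64*(-17*(-1/39))) = 1/(64*(17/39)) = 1/(1088/39) = 39/1088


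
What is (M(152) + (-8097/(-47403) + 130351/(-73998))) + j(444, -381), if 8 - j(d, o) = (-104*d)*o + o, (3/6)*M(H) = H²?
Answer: -6838688552508077/389747466 ≈ -1.7546e+7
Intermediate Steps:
M(H) = 2*H²
j(d, o) = 8 - o + 104*d*o (j(d, o) = 8 - ((-104*d)*o + o) = 8 - (-104*d*o + o) = 8 - (o - 104*d*o) = 8 + (-o + 104*d*o) = 8 - o + 104*d*o)
(M(152) + (-8097/(-47403) + 130351/(-73998))) + j(444, -381) = (2*152² + (-8097/(-47403) + 130351/(-73998))) + (8 - 1*(-381) + 104*444*(-381)) = (2*23104 + (-8097*(-1/47403) + 130351*(-1/73998))) + (8 + 381 - 17593056) = (46208 + (2699/15801 - 130351/73998)) - 17592667 = (46208 - 619985183/389747466) - 17592667 = 18008830923745/389747466 - 17592667 = -6838688552508077/389747466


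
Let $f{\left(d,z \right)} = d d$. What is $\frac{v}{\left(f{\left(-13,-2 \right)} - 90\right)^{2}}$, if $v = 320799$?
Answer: $\frac{320799}{6241} \approx 51.402$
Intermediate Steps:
$f{\left(d,z \right)} = d^{2}$
$\frac{v}{\left(f{\left(-13,-2 \right)} - 90\right)^{2}} = \frac{320799}{\left(\left(-13\right)^{2} - 90\right)^{2}} = \frac{320799}{\left(169 - 90\right)^{2}} = \frac{320799}{79^{2}} = \frac{320799}{6241}$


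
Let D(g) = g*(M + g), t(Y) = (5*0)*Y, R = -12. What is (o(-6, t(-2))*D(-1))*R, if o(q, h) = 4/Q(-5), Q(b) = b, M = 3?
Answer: -96/5 ≈ -19.200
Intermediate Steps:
t(Y) = 0 (t(Y) = 0*Y = 0)
D(g) = g*(3 + g)
o(q, h) = -⅘ (o(q, h) = 4/(-5) = 4*(-⅕) = -⅘)
(o(-6, t(-2))*D(-1))*R = -(-4)*(3 - 1)/5*(-12) = -(-4)*2/5*(-12) = -⅘*(-2)*(-12) = (8/5)*(-12) = -96/5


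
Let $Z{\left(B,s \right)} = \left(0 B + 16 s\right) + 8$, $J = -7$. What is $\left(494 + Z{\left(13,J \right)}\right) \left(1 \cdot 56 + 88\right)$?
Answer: $56160$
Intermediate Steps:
$Z{\left(B,s \right)} = 8 + 16 s$ ($Z{\left(B,s \right)} = \left(0 + 16 s\right) + 8 = 16 s + 8 = 8 + 16 s$)
$\left(494 + Z{\left(13,J \right)}\right) \left(1 \cdot 56 + 88\right) = \left(494 + \left(8 + 16 \left(-7\right)\right)\right) \left(1 \cdot 56 + 88\right) = \left(494 + \left(8 - 112\right)\right) \left(56 + 88\right) = \left(494 - 104\right) 144 = 390 \cdot 144 = 56160$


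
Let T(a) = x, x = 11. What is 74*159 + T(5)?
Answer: 11777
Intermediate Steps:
T(a) = 11
74*159 + T(5) = 74*159 + 11 = 11766 + 11 = 11777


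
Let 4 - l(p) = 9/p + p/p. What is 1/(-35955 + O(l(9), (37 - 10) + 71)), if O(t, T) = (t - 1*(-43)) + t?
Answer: -1/35908 ≈ -2.7849e-5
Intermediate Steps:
l(p) = 3 - 9/p (l(p) = 4 - (9/p + p/p) = 4 - (9/p + 1) = 4 - (1 + 9/p) = 4 + (-1 - 9/p) = 3 - 9/p)
O(t, T) = 43 + 2*t (O(t, T) = (t + 43) + t = (43 + t) + t = 43 + 2*t)
1/(-35955 + O(l(9), (37 - 10) + 71)) = 1/(-35955 + (43 + 2*(3 - 9/9))) = 1/(-35955 + (43 + 2*(3 - 9*⅑))) = 1/(-35955 + (43 + 2*(3 - 1))) = 1/(-35955 + (43 + 2*2)) = 1/(-35955 + (43 + 4)) = 1/(-35955 + 47) = 1/(-35908) = -1/35908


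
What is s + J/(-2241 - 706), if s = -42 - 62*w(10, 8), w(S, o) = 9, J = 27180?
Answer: -1795380/2947 ≈ -609.22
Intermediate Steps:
s = -600 (s = -42 - 62*9 = -42 - 558 = -600)
s + J/(-2241 - 706) = -600 + 27180/(-2241 - 706) = -600 + 27180/(-2947) = -600 + 27180*(-1/2947) = -600 - 27180/2947 = -1795380/2947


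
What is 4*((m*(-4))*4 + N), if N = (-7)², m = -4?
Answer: 452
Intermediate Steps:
N = 49
4*((m*(-4))*4 + N) = 4*(-4*(-4)*4 + 49) = 4*(16*4 + 49) = 4*(64 + 49) = 4*113 = 452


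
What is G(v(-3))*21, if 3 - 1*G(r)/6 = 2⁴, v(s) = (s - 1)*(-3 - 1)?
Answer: -1638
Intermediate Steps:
v(s) = 4 - 4*s (v(s) = (-1 + s)*(-4) = 4 - 4*s)
G(r) = -78 (G(r) = 18 - 6*2⁴ = 18 - 6*16 = 18 - 96 = -78)
G(v(-3))*21 = -78*21 = -1638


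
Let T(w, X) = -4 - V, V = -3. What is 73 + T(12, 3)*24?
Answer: 49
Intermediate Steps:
T(w, X) = -1 (T(w, X) = -4 - 1*(-3) = -4 + 3 = -1)
73 + T(12, 3)*24 = 73 - 1*24 = 73 - 24 = 49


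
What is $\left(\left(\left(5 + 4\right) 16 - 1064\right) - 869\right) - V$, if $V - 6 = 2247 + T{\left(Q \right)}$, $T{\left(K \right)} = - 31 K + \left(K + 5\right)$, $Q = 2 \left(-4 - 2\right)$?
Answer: $-4407$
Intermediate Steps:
$Q = -12$ ($Q = 2 \left(-6\right) = -12$)
$T{\left(K \right)} = 5 - 30 K$ ($T{\left(K \right)} = - 31 K + \left(5 + K\right) = 5 - 30 K$)
$V = 2618$ ($V = 6 + \left(2247 + \left(5 - -360\right)\right) = 6 + \left(2247 + \left(5 + 360\right)\right) = 6 + \left(2247 + 365\right) = 6 + 2612 = 2618$)
$\left(\left(\left(5 + 4\right) 16 - 1064\right) - 869\right) - V = \left(\left(\left(5 + 4\right) 16 - 1064\right) - 869\right) - 2618 = \left(\left(9 \cdot 16 - 1064\right) - 869\right) - 2618 = \left(\left(144 - 1064\right) - 869\right) - 2618 = \left(-920 - 869\right) - 2618 = -1789 - 2618 = -4407$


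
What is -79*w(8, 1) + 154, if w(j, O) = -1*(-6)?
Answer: -320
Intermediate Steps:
w(j, O) = 6
-79*w(8, 1) + 154 = -79*6 + 154 = -474 + 154 = -320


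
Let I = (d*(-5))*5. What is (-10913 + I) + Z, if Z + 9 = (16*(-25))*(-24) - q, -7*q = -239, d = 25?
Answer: -13868/7 ≈ -1981.1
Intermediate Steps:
q = 239/7 (q = -⅐*(-239) = 239/7 ≈ 34.143)
Z = 66898/7 (Z = -9 + ((16*(-25))*(-24) - 1*239/7) = -9 + (-400*(-24) - 239/7) = -9 + (9600 - 239/7) = -9 + 66961/7 = 66898/7 ≈ 9556.9)
I = -625 (I = (25*(-5))*5 = -125*5 = -625)
(-10913 + I) + Z = (-10913 - 625) + 66898/7 = -11538 + 66898/7 = -13868/7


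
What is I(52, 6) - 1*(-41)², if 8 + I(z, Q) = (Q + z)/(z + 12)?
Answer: -54019/32 ≈ -1688.1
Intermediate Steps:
I(z, Q) = -8 + (Q + z)/(12 + z) (I(z, Q) = -8 + (Q + z)/(z + 12) = -8 + (Q + z)/(12 + z))
I(52, 6) - 1*(-41)² = (-96 + 6 - 7*52)/(12 + 52) - 1*(-41)² = (-96 + 6 - 364)/64 - 1*1681 = (1/64)*(-454) - 1681 = -227/32 - 1681 = -54019/32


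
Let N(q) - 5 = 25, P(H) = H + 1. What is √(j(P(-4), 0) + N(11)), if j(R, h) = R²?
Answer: √39 ≈ 6.2450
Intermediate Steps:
P(H) = 1 + H
N(q) = 30 (N(q) = 5 + 25 = 30)
√(j(P(-4), 0) + N(11)) = √((1 - 4)² + 30) = √((-3)² + 30) = √(9 + 30) = √39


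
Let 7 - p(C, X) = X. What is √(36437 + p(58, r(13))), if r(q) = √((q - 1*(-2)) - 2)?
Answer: √(36444 - √13) ≈ 190.89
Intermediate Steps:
r(q) = √q (r(q) = √((q + 2) - 2) = √((2 + q) - 2) = √q)
p(C, X) = 7 - X
√(36437 + p(58, r(13))) = √(36437 + (7 - √13)) = √(36444 - √13)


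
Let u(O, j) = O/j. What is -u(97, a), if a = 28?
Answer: -97/28 ≈ -3.4643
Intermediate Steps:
-u(97, a) = -97/28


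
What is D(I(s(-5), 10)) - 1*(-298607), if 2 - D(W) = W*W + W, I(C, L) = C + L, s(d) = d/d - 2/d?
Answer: 7461691/25 ≈ 2.9847e+5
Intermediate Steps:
s(d) = 1 - 2/d
D(W) = 2 - W - W**2 (D(W) = 2 - (W*W + W) = 2 - (W**2 + W) = 2 - (W + W**2) = 2 + (-W - W**2) = 2 - W - W**2)
D(I(s(-5), 10)) - 1*(-298607) = (2 - ((-2 - 5)/(-5) + 10) - ((-2 - 5)/(-5) + 10)**2) - 1*(-298607) = (2 - (-1/5*(-7) + 10) - (-1/5*(-7) + 10)**2) + 298607 = (2 - (7/5 + 10) - (7/5 + 10)**2) + 298607 = (2 - 1*57/5 - (57/5)**2) + 298607 = (2 - 57/5 - 1*3249/25) + 298607 = (2 - 57/5 - 3249/25) + 298607 = -3484/25 + 298607 = 7461691/25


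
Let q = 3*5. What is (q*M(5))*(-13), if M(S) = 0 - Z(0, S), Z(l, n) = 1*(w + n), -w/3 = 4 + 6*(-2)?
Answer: 5655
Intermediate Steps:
w = 24 (w = -3*(4 + 6*(-2)) = -3*(4 - 12) = -3*(-8) = 24)
q = 15
Z(l, n) = 24 + n (Z(l, n) = 1*(24 + n) = 24 + n)
M(S) = -24 - S (M(S) = 0 - (24 + S) = 0 + (-24 - S) = -24 - S)
(q*M(5))*(-13) = (15*(-24 - 1*5))*(-13) = (15*(-24 - 5))*(-13) = (15*(-29))*(-13) = -435*(-13) = 5655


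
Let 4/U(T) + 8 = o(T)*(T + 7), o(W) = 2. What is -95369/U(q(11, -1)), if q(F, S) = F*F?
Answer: -5912878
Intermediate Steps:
q(F, S) = F²
U(T) = 4/(6 + 2*T) (U(T) = 4/(-8 + 2*(T + 7)) = 4/(-8 + 2*(7 + T)) = 4/(-8 + (14 + 2*T)) = 4/(6 + 2*T))
-95369/U(q(11, -1)) = -95369/(2/(3 + 11²)) = -95369/(2/(3 + 121)) = -95369/(2/124) = -95369/(2*(1/124)) = -95369/1/62 = -95369*62 = -5912878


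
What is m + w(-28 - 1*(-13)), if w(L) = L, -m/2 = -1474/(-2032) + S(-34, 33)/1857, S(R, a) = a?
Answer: -5184159/314452 ≈ -16.486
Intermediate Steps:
m = -467379/314452 (m = -2*(-1474/(-2032) + 33/1857) = -2*(-1474*(-1/2032) + 33*(1/1857)) = -2*(737/1016 + 11/619) = -2*467379/628904 = -467379/314452 ≈ -1.4863)
m + w(-28 - 1*(-13)) = -467379/314452 + (-28 - 1*(-13)) = -467379/314452 + (-28 + 13) = -467379/314452 - 15 = -5184159/314452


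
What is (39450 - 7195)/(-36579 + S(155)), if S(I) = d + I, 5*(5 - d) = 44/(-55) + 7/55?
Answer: -8870125/10015188 ≈ -0.88567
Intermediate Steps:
d = 1412/275 (d = 5 - (44/(-55) + 7/55)/5 = 5 - (44*(-1/55) + 7*(1/55))/5 = 5 - (-⅘ + 7/55)/5 = 5 - ⅕*(-37/55) = 5 + 37/275 = 1412/275 ≈ 5.1345)
S(I) = 1412/275 + I
(39450 - 7195)/(-36579 + S(155)) = (39450 - 7195)/(-36579 + (1412/275 + 155)) = 32255/(-36579 + 44037/275) = 32255/(-10015188/275) = 32255*(-275/10015188) = -8870125/10015188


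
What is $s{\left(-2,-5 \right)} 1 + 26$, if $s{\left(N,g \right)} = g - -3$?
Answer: $24$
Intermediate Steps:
$s{\left(N,g \right)} = 3 + g$ ($s{\left(N,g \right)} = g + 3 = 3 + g$)
$s{\left(-2,-5 \right)} 1 + 26 = \left(3 - 5\right) 1 + 26 = \left(-2\right) 1 + 26 = -2 + 26 = 24$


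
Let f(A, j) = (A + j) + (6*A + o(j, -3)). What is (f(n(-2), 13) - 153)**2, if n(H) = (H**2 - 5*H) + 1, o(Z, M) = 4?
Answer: 961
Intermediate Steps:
n(H) = 1 + H**2 - 5*H
f(A, j) = 4 + j + 7*A (f(A, j) = (A + j) + (6*A + 4) = (A + j) + (4 + 6*A) = 4 + j + 7*A)
(f(n(-2), 13) - 153)**2 = ((4 + 13 + 7*(1 + (-2)**2 - 5*(-2))) - 153)**2 = ((4 + 13 + 7*(1 + 4 + 10)) - 153)**2 = ((4 + 13 + 7*15) - 153)**2 = ((4 + 13 + 105) - 153)**2 = (122 - 153)**2 = (-31)**2 = 961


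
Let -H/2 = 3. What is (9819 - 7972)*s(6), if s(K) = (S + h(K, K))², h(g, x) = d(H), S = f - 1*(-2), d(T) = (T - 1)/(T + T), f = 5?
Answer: 15295007/144 ≈ 1.0622e+5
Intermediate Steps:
H = -6 (H = -2*3 = -6)
d(T) = (-1 + T)/(2*T) (d(T) = (-1 + T)/((2*T)) = (-1 + T)*(1/(2*T)) = (-1 + T)/(2*T))
S = 7 (S = 5 - 1*(-2) = 5 + 2 = 7)
h(g, x) = 7/12 (h(g, x) = (½)*(-1 - 6)/(-6) = (½)*(-⅙)*(-7) = 7/12)
s(K) = 8281/144 (s(K) = (7 + 7/12)² = (91/12)² = 8281/144)
(9819 - 7972)*s(6) = (9819 - 7972)*(8281/144) = 1847*(8281/144) = 15295007/144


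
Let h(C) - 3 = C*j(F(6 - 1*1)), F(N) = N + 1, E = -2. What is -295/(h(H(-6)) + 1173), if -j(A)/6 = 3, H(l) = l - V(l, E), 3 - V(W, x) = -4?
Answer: -59/282 ≈ -0.20922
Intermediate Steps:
V(W, x) = 7 (V(W, x) = 3 - 1*(-4) = 3 + 4 = 7)
F(N) = 1 + N
H(l) = -7 + l (H(l) = l - 1*7 = l - 7 = -7 + l)
j(A) = -18 (j(A) = -6*3 = -18)
h(C) = 3 - 18*C (h(C) = 3 + C*(-18) = 3 - 18*C)
-295/(h(H(-6)) + 1173) = -295/((3 - 18*(-7 - 6)) + 1173) = -295/((3 - 18*(-13)) + 1173) = -295/((3 + 234) + 1173) = -295/(237 + 1173) = -295/1410 = (1/1410)*(-295) = -59/282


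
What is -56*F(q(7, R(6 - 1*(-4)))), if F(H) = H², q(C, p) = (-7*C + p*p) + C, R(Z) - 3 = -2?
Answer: -94136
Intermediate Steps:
R(Z) = 1 (R(Z) = 3 - 2 = 1)
q(C, p) = p² - 6*C (q(C, p) = (-7*C + p²) + C = (p² - 7*C) + C = p² - 6*C)
-56*F(q(7, R(6 - 1*(-4)))) = -56*(1² - 6*7)² = -56*(1 - 42)² = -56*(-41)² = -56*1681 = -94136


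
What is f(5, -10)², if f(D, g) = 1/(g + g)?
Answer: 1/400 ≈ 0.0025000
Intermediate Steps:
f(D, g) = 1/(2*g)
f(5, -10)² = ((½)/(-10))² = ((½)*(-⅒))² = (-1/20)² = 1/400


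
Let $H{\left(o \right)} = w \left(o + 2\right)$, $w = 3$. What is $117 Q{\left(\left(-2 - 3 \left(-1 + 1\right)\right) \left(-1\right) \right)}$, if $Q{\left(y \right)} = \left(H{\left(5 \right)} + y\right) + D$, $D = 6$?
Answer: $3393$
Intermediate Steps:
$H{\left(o \right)} = 6 + 3 o$ ($H{\left(o \right)} = 3 \left(o + 2\right) = 3 \left(2 + o\right) = 6 + 3 o$)
$Q{\left(y \right)} = 27 + y$ ($Q{\left(y \right)} = \left(\left(6 + 3 \cdot 5\right) + y\right) + 6 = \left(\left(6 + 15\right) + y\right) + 6 = \left(21 + y\right) + 6 = 27 + y$)
$117 Q{\left(\left(-2 - 3 \left(-1 + 1\right)\right) \left(-1\right) \right)} = 117 \left(27 + \left(-2 - 3 \left(-1 + 1\right)\right) \left(-1\right)\right) = 117 \left(27 + \left(-2 - 0\right) \left(-1\right)\right) = 117 \left(27 + \left(-2 + 0\right) \left(-1\right)\right) = 117 \left(27 - -2\right) = 117 \left(27 + 2\right) = 117 \cdot 29 = 3393$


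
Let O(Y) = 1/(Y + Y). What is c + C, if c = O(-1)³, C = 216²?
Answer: 373247/8 ≈ 46656.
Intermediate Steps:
O(Y) = 1/(2*Y)
C = 46656
c = -⅛ (c = ((½)/(-1))³ = ((½)*(-1))³ = (-½)³ = -⅛ ≈ -0.12500)
c + C = -⅛ + 46656 = 373247/8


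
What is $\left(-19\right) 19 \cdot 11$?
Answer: $-3971$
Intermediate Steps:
$\left(-19\right) 19 \cdot 11 = \left(-361\right) 11 = -3971$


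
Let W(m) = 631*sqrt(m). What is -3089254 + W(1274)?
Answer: -3089254 + 4417*sqrt(26) ≈ -3.0667e+6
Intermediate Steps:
-3089254 + W(1274) = -3089254 + 631*sqrt(1274) = -3089254 + 631*(7*sqrt(26)) = -3089254 + 4417*sqrt(26)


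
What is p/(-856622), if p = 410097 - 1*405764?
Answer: -4333/856622 ≈ -0.0050582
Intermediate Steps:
p = 4333 (p = 410097 - 405764 = 4333)
p/(-856622) = 4333/(-856622) = 4333*(-1/856622) = -4333/856622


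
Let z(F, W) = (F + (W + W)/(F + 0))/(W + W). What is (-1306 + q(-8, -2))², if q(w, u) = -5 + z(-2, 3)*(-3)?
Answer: 6848689/4 ≈ 1.7122e+6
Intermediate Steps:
z(F, W) = (F + 2*W/F)/(2*W) (z(F, W) = (F + (2*W)/F)/((2*W)) = (F + 2*W/F)*(1/(2*W)) = (F + 2*W/F)/(2*W))
q(w, u) = -5/2 (q(w, u) = -5 + (1/(-2) + (½)*(-2)/3)*(-3) = -5 + (-½ + (½)*(-2)*(⅓))*(-3) = -5 + (-½ - ⅓)*(-3) = -5 - ⅚*(-3) = -5 + 5/2 = -5/2)
(-1306 + q(-8, -2))² = (-1306 - 5/2)² = (-2617/2)² = 6848689/4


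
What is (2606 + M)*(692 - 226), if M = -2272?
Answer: 155644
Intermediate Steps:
(2606 + M)*(692 - 226) = (2606 - 2272)*(692 - 226) = 334*466 = 155644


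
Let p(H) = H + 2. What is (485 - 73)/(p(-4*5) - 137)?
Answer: -412/155 ≈ -2.6581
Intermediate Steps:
p(H) = 2 + H
(485 - 73)/(p(-4*5) - 137) = (485 - 73)/((2 - 4*5) - 137) = 412/((2 - 20) - 137) = 412/(-18 - 137) = 412/(-155) = 412*(-1/155) = -412/155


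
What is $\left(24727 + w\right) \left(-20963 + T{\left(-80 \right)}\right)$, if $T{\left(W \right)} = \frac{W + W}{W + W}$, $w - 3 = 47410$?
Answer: $-1512198680$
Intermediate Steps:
$w = 47413$ ($w = 3 + 47410 = 47413$)
$T{\left(W \right)} = 1$ ($T{\left(W \right)} = \frac{2 W}{2 W} = 2 W \frac{1}{2 W} = 1$)
$\left(24727 + w\right) \left(-20963 + T{\left(-80 \right)}\right) = \left(24727 + 47413\right) \left(-20963 + 1\right) = 72140 \left(-20962\right) = -1512198680$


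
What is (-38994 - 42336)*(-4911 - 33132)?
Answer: 3094037190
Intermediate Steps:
(-38994 - 42336)*(-4911 - 33132) = -81330*(-38043) = 3094037190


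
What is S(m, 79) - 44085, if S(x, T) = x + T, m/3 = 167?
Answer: -43505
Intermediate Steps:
m = 501 (m = 3*167 = 501)
S(x, T) = T + x
S(m, 79) - 44085 = (79 + 501) - 44085 = 580 - 44085 = -43505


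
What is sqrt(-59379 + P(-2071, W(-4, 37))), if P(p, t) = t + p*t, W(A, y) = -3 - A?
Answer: I*sqrt(61449) ≈ 247.89*I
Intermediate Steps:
sqrt(-59379 + P(-2071, W(-4, 37))) = sqrt(-59379 + (-3 - 1*(-4))*(1 - 2071)) = sqrt(-59379 + (-3 + 4)*(-2070)) = sqrt(-59379 + 1*(-2070)) = sqrt(-59379 - 2070) = sqrt(-61449) = I*sqrt(61449)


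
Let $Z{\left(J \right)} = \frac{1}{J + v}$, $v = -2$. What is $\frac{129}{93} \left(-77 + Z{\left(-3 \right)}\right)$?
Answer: $- \frac{16598}{155} \approx -107.08$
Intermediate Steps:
$Z{\left(J \right)} = \frac{1}{-2 + J}$ ($Z{\left(J \right)} = \frac{1}{J - 2} = \frac{1}{-2 + J}$)
$\frac{129}{93} \left(-77 + Z{\left(-3 \right)}\right) = \frac{129}{93} \left(-77 + \frac{1}{-2 - 3}\right) = 129 \cdot \frac{1}{93} \left(-77 + \frac{1}{-5}\right) = \frac{43 \left(-77 - \frac{1}{5}\right)}{31} = \frac{43}{31} \left(- \frac{386}{5}\right) = - \frac{16598}{155}$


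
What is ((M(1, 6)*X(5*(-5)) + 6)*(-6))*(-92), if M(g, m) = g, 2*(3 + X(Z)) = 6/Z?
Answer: 39744/25 ≈ 1589.8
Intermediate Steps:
X(Z) = -3 + 3/Z (X(Z) = -3 + (6/Z)/2 = -3 + 3/Z)
((M(1, 6)*X(5*(-5)) + 6)*(-6))*(-92) = ((1*(-3 + 3/((5*(-5)))) + 6)*(-6))*(-92) = ((1*(-3 + 3/(-25)) + 6)*(-6))*(-92) = ((1*(-3 + 3*(-1/25)) + 6)*(-6))*(-92) = ((1*(-3 - 3/25) + 6)*(-6))*(-92) = ((1*(-78/25) + 6)*(-6))*(-92) = ((-78/25 + 6)*(-6))*(-92) = ((72/25)*(-6))*(-92) = -432/25*(-92) = 39744/25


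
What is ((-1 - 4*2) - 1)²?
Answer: 100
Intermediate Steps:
((-1 - 4*2) - 1)² = ((-1 - 8) - 1)² = (-9 - 1)² = (-10)² = 100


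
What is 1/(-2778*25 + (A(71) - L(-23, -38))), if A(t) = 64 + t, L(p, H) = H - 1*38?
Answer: -1/69239 ≈ -1.4443e-5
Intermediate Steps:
L(p, H) = -38 + H (L(p, H) = H - 38 = -38 + H)
1/(-2778*25 + (A(71) - L(-23, -38))) = 1/(-2778*25 + ((64 + 71) - (-38 - 38))) = 1/(-69450 + (135 - 1*(-76))) = 1/(-69450 + (135 + 76)) = 1/(-69450 + 211) = 1/(-69239) = -1/69239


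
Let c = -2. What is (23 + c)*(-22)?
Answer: -462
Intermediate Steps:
(23 + c)*(-22) = (23 - 2)*(-22) = 21*(-22) = -462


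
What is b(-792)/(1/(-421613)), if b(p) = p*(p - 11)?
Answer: -268135749288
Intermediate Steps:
b(p) = p*(-11 + p)
b(-792)/(1/(-421613)) = (-792*(-11 - 792))/(1/(-421613)) = (-792*(-803))/(-1/421613) = 635976*(-421613) = -268135749288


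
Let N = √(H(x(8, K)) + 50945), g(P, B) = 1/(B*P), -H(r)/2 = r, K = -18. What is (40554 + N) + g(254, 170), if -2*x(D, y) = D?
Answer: 1751121721/43180 + √50953 ≈ 40780.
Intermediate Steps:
x(D, y) = -D/2
H(r) = -2*r
N = √50953 (N = √(-(-1)*8 + 50945) = √(-2*(-4) + 50945) = √(8 + 50945) = √50953 ≈ 225.73)
(40554 + N) + g(254, 170) = (40554 + √50953) + 1/(170*254) = (40554 + √50953) + (1/170)*(1/254) = (40554 + √50953) + 1/43180 = 1751121721/43180 + √50953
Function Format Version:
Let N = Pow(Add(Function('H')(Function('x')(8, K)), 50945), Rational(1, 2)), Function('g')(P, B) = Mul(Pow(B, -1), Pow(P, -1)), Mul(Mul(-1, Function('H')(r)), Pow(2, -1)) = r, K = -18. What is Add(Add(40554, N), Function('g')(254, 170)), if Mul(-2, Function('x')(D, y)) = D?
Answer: Add(Rational(1751121721, 43180), Pow(50953, Rational(1, 2))) ≈ 40780.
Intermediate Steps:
Function('x')(D, y) = Mul(Rational(-1, 2), D)
Function('H')(r) = Mul(-2, r)
N = Pow(50953, Rational(1, 2)) (N = Pow(Add(Mul(-2, Mul(Rational(-1, 2), 8)), 50945), Rational(1, 2)) = Pow(Add(Mul(-2, -4), 50945), Rational(1, 2)) = Pow(Add(8, 50945), Rational(1, 2)) = Pow(50953, Rational(1, 2)) ≈ 225.73)
Add(Add(40554, N), Function('g')(254, 170)) = Add(Add(40554, Pow(50953, Rational(1, 2))), Mul(Pow(170, -1), Pow(254, -1))) = Add(Add(40554, Pow(50953, Rational(1, 2))), Mul(Rational(1, 170), Rational(1, 254))) = Add(Add(40554, Pow(50953, Rational(1, 2))), Rational(1, 43180)) = Add(Rational(1751121721, 43180), Pow(50953, Rational(1, 2)))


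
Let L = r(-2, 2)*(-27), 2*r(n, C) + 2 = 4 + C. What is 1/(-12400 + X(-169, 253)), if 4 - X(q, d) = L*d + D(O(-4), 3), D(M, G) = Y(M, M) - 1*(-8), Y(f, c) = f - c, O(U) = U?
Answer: 1/1258 ≈ 0.00079491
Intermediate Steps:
r(n, C) = 1 + C/2 (r(n, C) = -1 + (4 + C)/2 = -1 + (2 + C/2) = 1 + C/2)
L = -54 (L = (1 + (½)*2)*(-27) = (1 + 1)*(-27) = 2*(-27) = -54)
D(M, G) = 8 (D(M, G) = (M - M) - 1*(-8) = 0 + 8 = 8)
X(q, d) = -4 + 54*d (X(q, d) = 4 - (-54*d + 8) = 4 - (8 - 54*d) = 4 + (-8 + 54*d) = -4 + 54*d)
1/(-12400 + X(-169, 253)) = 1/(-12400 + (-4 + 54*253)) = 1/(-12400 + (-4 + 13662)) = 1/(-12400 + 13658) = 1/1258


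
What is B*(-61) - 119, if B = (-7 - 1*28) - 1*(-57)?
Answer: -1461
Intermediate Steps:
B = 22 (B = (-7 - 28) + 57 = -35 + 57 = 22)
B*(-61) - 119 = 22*(-61) - 119 = -1342 - 119 = -1461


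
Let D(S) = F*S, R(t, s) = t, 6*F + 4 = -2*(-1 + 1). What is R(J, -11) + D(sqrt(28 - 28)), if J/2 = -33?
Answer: -66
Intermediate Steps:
J = -66 (J = 2*(-33) = -66)
F = -2/3 (F = -2/3 + (-2*(-1 + 1))/6 = -2/3 + (-2*0)/6 = -2/3 + (1/6)*0 = -2/3 + 0 = -2/3 ≈ -0.66667)
D(S) = -2*S/3
R(J, -11) + D(sqrt(28 - 28)) = -66 - 2*sqrt(28 - 28)/3 = -66 - 2*sqrt(0)/3 = -66 - 2/3*0 = -66 + 0 = -66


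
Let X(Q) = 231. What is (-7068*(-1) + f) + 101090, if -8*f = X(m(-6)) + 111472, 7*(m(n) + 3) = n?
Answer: 753561/8 ≈ 94195.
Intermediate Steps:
m(n) = -3 + n/7
f = -111703/8 (f = -(231 + 111472)/8 = -⅛*111703 = -111703/8 ≈ -13963.)
(-7068*(-1) + f) + 101090 = (-7068*(-1) - 111703/8) + 101090 = (-589*(-12) - 111703/8) + 101090 = (7068 - 111703/8) + 101090 = -55159/8 + 101090 = 753561/8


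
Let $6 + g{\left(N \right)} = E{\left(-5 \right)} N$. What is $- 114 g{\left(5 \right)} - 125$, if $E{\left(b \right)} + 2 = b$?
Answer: $4549$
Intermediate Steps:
$E{\left(b \right)} = -2 + b$
$g{\left(N \right)} = -6 - 7 N$ ($g{\left(N \right)} = -6 + \left(-2 - 5\right) N = -6 - 7 N$)
$- 114 g{\left(5 \right)} - 125 = - 114 \left(-6 - 35\right) - 125 = \left(-114\right) \left(-41\right) - 125 = 4674 - 125 = 4549$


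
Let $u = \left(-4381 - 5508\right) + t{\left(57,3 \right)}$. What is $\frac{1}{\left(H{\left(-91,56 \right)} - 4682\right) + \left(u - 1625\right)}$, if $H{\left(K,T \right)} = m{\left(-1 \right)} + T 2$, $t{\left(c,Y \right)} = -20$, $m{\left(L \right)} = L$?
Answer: $- \frac{1}{16105} \approx -6.2093 \cdot 10^{-5}$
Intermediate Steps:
$H{\left(K,T \right)} = -1 + 2 T$ ($H{\left(K,T \right)} = -1 + T 2 = -1 + 2 T$)
$u = -9909$ ($u = \left(-4381 - 5508\right) - 20 = -9889 - 20 = -9909$)
$\frac{1}{\left(H{\left(-91,56 \right)} - 4682\right) + \left(u - 1625\right)} = \frac{1}{\left(\left(-1 + 2 \cdot 56\right) - 4682\right) - 11534} = \frac{1}{\left(\left(-1 + 112\right) - 4682\right) - 11534} = \frac{1}{\left(111 - 4682\right) - 11534} = \frac{1}{-4571 - 11534} = \frac{1}{-16105} = - \frac{1}{16105}$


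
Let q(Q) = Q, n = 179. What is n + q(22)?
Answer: 201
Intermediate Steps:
n + q(22) = 179 + 22 = 201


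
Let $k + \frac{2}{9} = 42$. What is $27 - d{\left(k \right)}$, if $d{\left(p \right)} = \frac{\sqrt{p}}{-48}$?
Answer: $27 + \frac{\sqrt{94}}{72} \approx 27.135$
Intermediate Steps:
$k = \frac{376}{9}$ ($k = - \frac{2}{9} + 42 = \frac{376}{9} \approx 41.778$)
$d{\left(p \right)} = - \frac{\sqrt{p}}{48}$
$27 - d{\left(k \right)} = 27 - - \frac{\sqrt{\frac{376}{9}}}{48} = 27 - - \frac{\frac{2}{3} \sqrt{94}}{48} = 27 - - \frac{\sqrt{94}}{72} = 27 + \frac{\sqrt{94}}{72}$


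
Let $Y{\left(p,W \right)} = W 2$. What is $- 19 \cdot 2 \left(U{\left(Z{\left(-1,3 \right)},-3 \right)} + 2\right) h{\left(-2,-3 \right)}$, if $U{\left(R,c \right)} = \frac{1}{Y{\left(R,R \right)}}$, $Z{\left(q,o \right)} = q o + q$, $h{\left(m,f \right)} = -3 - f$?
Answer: $0$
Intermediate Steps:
$Y{\left(p,W \right)} = 2 W$
$Z{\left(q,o \right)} = q + o q$ ($Z{\left(q,o \right)} = o q + q = q + o q$)
$U{\left(R,c \right)} = \frac{1}{2 R}$
$- 19 \cdot 2 \left(U{\left(Z{\left(-1,3 \right)},-3 \right)} + 2\right) h{\left(-2,-3 \right)} = - 19 \cdot 2 \left(\frac{1}{2 \left(- (1 + 3)\right)} + 2\right) \left(-3 - -3\right) = - 19 \cdot 2 \left(\frac{1}{2 \left(\left(-1\right) 4\right)} + 2\right) \left(-3 + 3\right) = - 19 \cdot 2 \left(\frac{1}{2 \left(-4\right)} + 2\right) 0 = - 19 \cdot 2 \left(\frac{1}{2} \left(- \frac{1}{4}\right) + 2\right) 0 = - 19 \cdot 2 \left(- \frac{1}{8} + 2\right) 0 = - 19 \cdot 2 \cdot \frac{15}{8} \cdot 0 = \left(-19\right) \frac{15}{4} \cdot 0 = \left(- \frac{285}{4}\right) 0 = 0$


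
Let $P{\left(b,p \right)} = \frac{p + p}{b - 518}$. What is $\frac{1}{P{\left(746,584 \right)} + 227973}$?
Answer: $\frac{57}{12994753} \approx 4.3864 \cdot 10^{-6}$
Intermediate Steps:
$P{\left(b,p \right)} = \frac{2 p}{-518 + b}$
$\frac{1}{P{\left(746,584 \right)} + 227973} = \frac{1}{2 \cdot 584 \frac{1}{-518 + 746} + 227973} = \frac{1}{2 \cdot 584 \cdot \frac{1}{228} + 227973} = \frac{1}{\frac{292}{57} + 227973} = \frac{1}{\frac{12994753}{57}} = \frac{57}{12994753}$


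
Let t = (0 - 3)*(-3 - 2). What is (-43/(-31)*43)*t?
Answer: 27735/31 ≈ 894.68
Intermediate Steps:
t = 15 (t = -3*(-5) = 15)
(-43/(-31)*43)*t = (-43/(-31)*43)*15 = (-43*(-1/31)*43)*15 = ((43/31)*43)*15 = (1849/31)*15 = 27735/31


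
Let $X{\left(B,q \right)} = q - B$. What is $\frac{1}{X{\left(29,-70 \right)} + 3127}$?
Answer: $\frac{1}{3028} \approx 0.00033025$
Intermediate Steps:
$\frac{1}{X{\left(29,-70 \right)} + 3127} = \frac{1}{\left(-70 - 29\right) + 3127} = \frac{1}{-99 + 3127} = \frac{1}{3028}$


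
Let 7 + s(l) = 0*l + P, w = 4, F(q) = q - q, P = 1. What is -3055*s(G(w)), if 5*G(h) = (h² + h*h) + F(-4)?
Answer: 18330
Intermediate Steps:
F(q) = 0
G(h) = 2*h²/5 (G(h) = ((h² + h*h) + 0)/5 = ((h² + h²) + 0)/5 = (2*h² + 0)/5 = (2*h²)/5 = 2*h²/5)
s(l) = -6 (s(l) = -7 + (0*l + 1) = -7 + (0 + 1) = -7 + 1 = -6)
-3055*s(G(w)) = -3055*(-6) = 18330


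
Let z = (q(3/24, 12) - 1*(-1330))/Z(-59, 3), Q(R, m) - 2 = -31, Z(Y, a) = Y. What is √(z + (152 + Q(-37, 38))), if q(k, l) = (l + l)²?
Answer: √315709/59 ≈ 9.5234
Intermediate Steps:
q(k, l) = 4*l² (q(k, l) = (2*l)² = 4*l²)
Q(R, m) = -29 (Q(R, m) = 2 - 31 = -29)
z = -1906/59 (z = (4*12² - 1*(-1330))/(-59) = (4*144 + 1330)*(-1/59) = (576 + 1330)*(-1/59) = 1906*(-1/59) = -1906/59 ≈ -32.305)
√(z + (152 + Q(-37, 38))) = √(-1906/59 + (152 - 29)) = √(-1906/59 + 123) = √(5351/59) = √315709/59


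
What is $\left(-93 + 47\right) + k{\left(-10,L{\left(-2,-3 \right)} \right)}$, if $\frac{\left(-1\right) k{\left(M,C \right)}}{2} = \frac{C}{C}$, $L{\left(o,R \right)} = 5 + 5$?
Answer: $-48$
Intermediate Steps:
$L{\left(o,R \right)} = 10$
$k{\left(M,C \right)} = -2$ ($k{\left(M,C \right)} = - 2 \frac{C}{C} = \left(-2\right) 1 = -2$)
$\left(-93 + 47\right) + k{\left(-10,L{\left(-2,-3 \right)} \right)} = \left(-93 + 47\right) - 2 = -46 - 2 = -48$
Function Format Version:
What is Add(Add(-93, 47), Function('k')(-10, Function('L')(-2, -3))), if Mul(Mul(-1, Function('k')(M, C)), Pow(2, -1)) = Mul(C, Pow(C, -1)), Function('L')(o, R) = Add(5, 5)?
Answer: -48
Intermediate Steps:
Function('L')(o, R) = 10
Function('k')(M, C) = -2 (Function('k')(M, C) = Mul(-2, Mul(C, Pow(C, -1))) = Mul(-2, 1) = -2)
Add(Add(-93, 47), Function('k')(-10, Function('L')(-2, -3))) = Add(Add(-93, 47), -2) = Add(-46, -2) = -48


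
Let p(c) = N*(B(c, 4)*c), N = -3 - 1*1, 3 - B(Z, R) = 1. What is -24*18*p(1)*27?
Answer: 93312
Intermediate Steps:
B(Z, R) = 2 (B(Z, R) = 3 - 1*1 = 3 - 1 = 2)
N = -4 (N = -3 - 1 = -4)
p(c) = -8*c
-24*18*p(1)*27 = -24*18*(-8*1)*27 = -24*18*(-8)*27 = -(-3456)*27 = -24*(-3888) = 93312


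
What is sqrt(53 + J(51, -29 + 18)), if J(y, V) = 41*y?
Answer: 4*sqrt(134) ≈ 46.303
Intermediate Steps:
sqrt(53 + J(51, -29 + 18)) = sqrt(53 + 41*51) = sqrt(53 + 2091) = sqrt(2144) = 4*sqrt(134)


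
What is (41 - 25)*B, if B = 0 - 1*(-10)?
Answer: 160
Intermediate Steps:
B = 10 (B = 0 + 10 = 10)
(41 - 25)*B = (41 - 25)*10 = 16*10 = 160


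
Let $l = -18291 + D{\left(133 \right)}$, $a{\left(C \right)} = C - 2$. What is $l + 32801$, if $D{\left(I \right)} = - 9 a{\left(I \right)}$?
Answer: $13331$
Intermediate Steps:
$a{\left(C \right)} = -2 + C$
$D{\left(I \right)} = 18 - 9 I$ ($D{\left(I \right)} = - 9 \left(-2 + I\right) = 18 - 9 I$)
$l = -19470$ ($l = -18291 + \left(18 - 1197\right) = -18291 - 1179 = -19470$)
$l + 32801 = -19470 + 32801 = 13331$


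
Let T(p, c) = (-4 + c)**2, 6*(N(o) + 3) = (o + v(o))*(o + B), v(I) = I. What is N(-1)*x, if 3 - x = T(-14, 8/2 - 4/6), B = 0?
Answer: -184/27 ≈ -6.8148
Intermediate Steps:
N(o) = -3 + o**2/3 (N(o) = -3 + ((o + o)*(o + 0))/6 = -3 + ((2*o)*o)/6 = -3 + (2*o**2)/6 = -3 + o**2/3)
x = 23/9 (x = 3 - (-4 + (8/2 - 4/6))**2 = 3 - (-4 + (8*(1/2) - 4*1/6))**2 = 3 - (-4 + (4 - 2/3))**2 = 3 - (-4 + 10/3)**2 = 3 - (-2/3)**2 = 3 - 1*4/9 = 3 - 4/9 = 23/9 ≈ 2.5556)
N(-1)*x = (-3 + (1/3)*(-1)**2)*(23/9) = (-3 + (1/3)*1)*(23/9) = (-3 + 1/3)*(23/9) = -8/3*23/9 = -184/27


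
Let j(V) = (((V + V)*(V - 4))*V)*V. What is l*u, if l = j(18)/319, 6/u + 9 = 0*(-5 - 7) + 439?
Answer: 489888/68585 ≈ 7.1428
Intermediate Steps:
u = 3/215 (u = 6/(-9 + (0*(-5 - 7) + 439)) = 6/(-9 + (0*(-12) + 439)) = 6/(-9 + (0 + 439)) = 6/(-9 + 439) = 6/430 = 6*(1/430) = 3/215 ≈ 0.013953)
j(V) = 2*V³*(-4 + V) (j(V) = (((2*V)*(-4 + V))*V)*V = ((2*V*(-4 + V))*V)*V = (2*V²*(-4 + V))*V = 2*V³*(-4 + V))
l = 163296/319 (l = (2*18³*(-4 + 18))/319 = (2*5832*14)*(1/319) = 163296*(1/319) = 163296/319 ≈ 511.90)
l*u = (163296/319)*(3/215) = 489888/68585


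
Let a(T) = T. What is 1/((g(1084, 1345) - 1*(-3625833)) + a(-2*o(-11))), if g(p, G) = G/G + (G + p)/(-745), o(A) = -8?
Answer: 745/2701255821 ≈ 2.7580e-7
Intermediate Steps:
g(p, G) = 1 - G/745 - p/745 (g(p, G) = 1 + (G + p)*(-1/745) = 1 + (-G/745 - p/745) = 1 - G/745 - p/745)
1/((g(1084, 1345) - 1*(-3625833)) + a(-2*o(-11))) = 1/(((1 - 1/745*1345 - 1/745*1084) - 1*(-3625833)) - 2*(-8)) = 1/(((1 - 269/149 - 1084/745) + 3625833) + 16) = 1/((-1684/745 + 3625833) + 16) = 1/(2701243901/745 + 16) = 1/(2701255821/745) = 745/2701255821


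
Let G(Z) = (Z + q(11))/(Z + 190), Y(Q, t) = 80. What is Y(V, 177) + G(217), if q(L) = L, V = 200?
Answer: 32788/407 ≈ 80.560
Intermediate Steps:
G(Z) = (11 + Z)/(190 + Z) (G(Z) = (Z + 11)/(Z + 190) = (11 + Z)/(190 + Z))
Y(V, 177) + G(217) = 80 + (11 + 217)/(190 + 217) = 80 + 228/407 = 32788/407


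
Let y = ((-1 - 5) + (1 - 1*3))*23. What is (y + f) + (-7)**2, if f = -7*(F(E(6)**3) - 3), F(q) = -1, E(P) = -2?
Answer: -107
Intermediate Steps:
y = -184 (y = (-6 + (1 - 3))*23 = (-6 - 2)*23 = -8*23 = -184)
f = 28 (f = -7*(-1 - 3) = -7*(-4) = 28)
(y + f) + (-7)**2 = (-184 + 28) + (-7)**2 = -156 + 49 = -107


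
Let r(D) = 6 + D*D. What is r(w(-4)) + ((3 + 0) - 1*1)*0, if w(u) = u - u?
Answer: 6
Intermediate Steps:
w(u) = 0
r(D) = 6 + D²
r(w(-4)) + ((3 + 0) - 1*1)*0 = (6 + 0²) + ((3 + 0) - 1*1)*0 = (6 + 0) + (3 - 1)*0 = 6 + 2*0 = 6 + 0 = 6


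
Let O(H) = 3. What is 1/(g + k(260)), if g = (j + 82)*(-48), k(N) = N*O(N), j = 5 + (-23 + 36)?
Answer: -1/4020 ≈ -0.00024876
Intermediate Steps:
j = 18 (j = 5 + 13 = 18)
k(N) = 3*N (k(N) = N*3 = 3*N)
g = -4800 (g = (18 + 82)*(-48) = 100*(-48) = -4800)
1/(g + k(260)) = 1/(-4800 + 3*260) = 1/(-4800 + 780) = 1/(-4020) = -1/4020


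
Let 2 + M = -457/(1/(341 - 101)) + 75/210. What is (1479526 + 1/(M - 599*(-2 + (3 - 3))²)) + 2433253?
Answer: 6139490662759/1569087 ≈ 3.9128e+6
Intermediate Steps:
M = -1535543/14 (M = -2 + (-457/(1/(341 - 101)) + 75/210) = -2 + (-457/(1/240) + 75*(1/210)) = -2 + (-457/1/240 + 5/14) = -2 + (-457*240 + 5/14) = -2 + (-109680 + 5/14) = -2 - 1535515/14 = -1535543/14 ≈ -1.0968e+5)
(1479526 + 1/(M - 599*(-2 + (3 - 3))²)) + 2433253 = (1479526 + 1/(-1535543/14 - 599*(-2 + (3 - 3))²)) + 2433253 = (1479526 + 1/(-1535543/14 - 599*(-2 + 0)²)) + 2433253 = (1479526 + 1/(-1535543/14 - 599*(-2)²)) + 2433253 = (1479526 + 1/(-1535543/14 - 599*4)) + 2433253 = (1479526 + 1/(-1535543/14 - 2396)) + 2433253 = (1479526 + 1/(-1569087/14)) + 2433253 = (1479526 - 14/1569087) + 2433253 = 2321505012748/1569087 + 2433253 = 6139490662759/1569087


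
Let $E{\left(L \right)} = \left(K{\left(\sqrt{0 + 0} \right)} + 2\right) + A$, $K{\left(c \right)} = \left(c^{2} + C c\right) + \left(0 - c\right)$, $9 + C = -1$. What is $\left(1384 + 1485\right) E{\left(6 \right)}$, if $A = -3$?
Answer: $-2869$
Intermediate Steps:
$C = -10$ ($C = -9 - 1 = -10$)
$K{\left(c \right)} = c^{2} - 11 c$ ($K{\left(c \right)} = \left(c^{2} - 10 c\right) + \left(0 - c\right) = \left(c^{2} - 10 c\right) - c = c^{2} - 11 c$)
$E{\left(L \right)} = -1$ ($E{\left(L \right)} = \left(\sqrt{0 + 0} \left(-11 + \sqrt{0 + 0}\right) + 2\right) - 3 = \left(\sqrt{0} \left(-11 + \sqrt{0}\right) + 2\right) - 3 = \left(0 \left(-11 + 0\right) + 2\right) - 3 = \left(0 \left(-11\right) + 2\right) - 3 = \left(0 + 2\right) - 3 = 2 - 3 = -1$)
$\left(1384 + 1485\right) E{\left(6 \right)} = \left(1384 + 1485\right) \left(-1\right) = 2869 \left(-1\right) = -2869$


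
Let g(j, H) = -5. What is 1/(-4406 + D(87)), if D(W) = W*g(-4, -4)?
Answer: -1/4841 ≈ -0.00020657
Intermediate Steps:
D(W) = -5*W (D(W) = W*(-5) = -5*W)
1/(-4406 + D(87)) = 1/(-4406 - 5*87) = 1/(-4406 - 435) = 1/(-4841) = -1/4841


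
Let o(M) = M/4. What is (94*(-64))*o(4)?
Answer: -6016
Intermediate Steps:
o(M) = M/4 (o(M) = M*(¼) = M/4)
(94*(-64))*o(4) = (94*(-64))*((¼)*4) = -6016*1 = -6016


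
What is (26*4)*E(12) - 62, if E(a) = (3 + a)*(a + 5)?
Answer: 26458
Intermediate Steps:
E(a) = (3 + a)*(5 + a)
(26*4)*E(12) - 62 = (26*4)*(15 + 12² + 8*12) - 62 = 104*(15 + 144 + 96) - 62 = 104*255 - 62 = 26520 - 62 = 26458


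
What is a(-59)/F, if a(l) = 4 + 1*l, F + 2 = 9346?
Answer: -55/9344 ≈ -0.0058861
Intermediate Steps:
F = 9344 (F = -2 + 9346 = 9344)
a(l) = 4 + l
a(-59)/F = (4 - 59)/9344 = -55*1/9344 = -55/9344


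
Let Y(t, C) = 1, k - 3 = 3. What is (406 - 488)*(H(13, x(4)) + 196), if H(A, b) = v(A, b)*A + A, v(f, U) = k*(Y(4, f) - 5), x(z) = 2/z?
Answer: 8446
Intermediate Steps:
k = 6 (k = 3 + 3 = 6)
v(f, U) = -24 (v(f, U) = 6*(1 - 5) = 6*(-4) = -24)
H(A, b) = -23*A (H(A, b) = -24*A + A = -23*A)
(406 - 488)*(H(13, x(4)) + 196) = (406 - 488)*(-23*13 + 196) = -82*(-299 + 196) = -82*(-103) = 8446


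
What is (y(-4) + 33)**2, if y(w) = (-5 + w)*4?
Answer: 9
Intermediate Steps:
y(w) = -20 + 4*w
(y(-4) + 33)**2 = ((-20 + 4*(-4)) + 33)**2 = ((-20 - 16) + 33)**2 = (-36 + 33)**2 = (-3)**2 = 9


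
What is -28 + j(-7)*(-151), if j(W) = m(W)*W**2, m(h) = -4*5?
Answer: 147952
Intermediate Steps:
m(h) = -20
j(W) = -20*W**2
-28 + j(-7)*(-151) = -28 - 20*(-7)**2*(-151) = -28 - 20*49*(-151) = -28 - 980*(-151) = -28 + 147980 = 147952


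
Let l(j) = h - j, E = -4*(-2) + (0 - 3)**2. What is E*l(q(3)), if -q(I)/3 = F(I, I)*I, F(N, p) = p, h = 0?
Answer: 459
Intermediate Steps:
q(I) = -3*I**2 (q(I) = -3*I*I = -3*I**2)
E = 17 (E = 8 + (-3)**2 = 8 + 9 = 17)
l(j) = -j (l(j) = 0 - j = -j)
E*l(q(3)) = 17*(-(-3)*3**2) = 17*(-(-3)*9) = 17*(-1*(-27)) = 17*27 = 459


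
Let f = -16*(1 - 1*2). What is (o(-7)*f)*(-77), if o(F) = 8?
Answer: -9856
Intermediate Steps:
f = 16 (f = -16*(1 - 2) = -16*(-1) = 16)
(o(-7)*f)*(-77) = (8*16)*(-77) = 128*(-77) = -9856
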